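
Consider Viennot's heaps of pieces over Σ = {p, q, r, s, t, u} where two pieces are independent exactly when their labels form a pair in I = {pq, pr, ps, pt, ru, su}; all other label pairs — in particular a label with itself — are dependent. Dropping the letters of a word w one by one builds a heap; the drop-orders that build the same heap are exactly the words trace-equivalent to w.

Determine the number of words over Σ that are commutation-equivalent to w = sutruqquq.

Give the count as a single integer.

piece 0:s — minimal
piece 1:u — minimal
piece 2:t rests on {0:s, 1:u}
piece 3:r rests on {2:t}
piece 4:u rests on {2:t}
piece 5:q rests on {3:r, 4:u}
piece 6:q rests on {5:q}
piece 7:u rests on {6:q}
piece 8:q rests on {7:u}
minimal pieces: {0:s, 1:u}
ways to finish when only these pieces remain (= sum over removing one remaining piece with nothing left below it):
  1 left: {8}→1
  2 left: {7,8}→1
  3 left: {6,7,8}→1
  4 left: {5,6,7,8}→1
  5 left: {3,5,6,7,8}→1  {4,5,6,7,8}→1
  6 left: {3,4,5,6,7,8}→2
  7 left: {2,3,4,5,6,7,8}→2
  placing 0:s first → 2 extensions
  placing 1:u first → 2 extensions
total linear extensions = 4

4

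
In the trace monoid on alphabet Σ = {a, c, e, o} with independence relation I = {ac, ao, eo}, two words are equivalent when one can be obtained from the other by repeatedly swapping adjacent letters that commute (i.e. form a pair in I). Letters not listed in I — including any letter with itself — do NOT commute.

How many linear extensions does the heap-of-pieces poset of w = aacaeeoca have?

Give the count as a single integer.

piece 0:a — minimal
piece 1:a rests on {0:a}
piece 2:c — minimal
piece 3:a rests on {1:a}
piece 4:e rests on {2:c, 3:a}
piece 5:e rests on {4:e}
piece 6:o rests on {2:c}
piece 7:c rests on {5:e, 6:o}
piece 8:a rests on {5:e}
minimal pieces: {0:a, 2:c}
ways to finish when only these pieces remain (= sum over removing one remaining piece with nothing left below it):
  1 left: {7}→1  {8}→1
  2 left: {6,7}→1  {7,8}→2
  3 left: {5,7,8}→2  {6,7,8}→3
  4 left: {4,5,7,8}→2  {5,6,7,8}→5
  5 left: {3,4,5,7,8}→2  {4,5,6,7,8}→7
  6 left: {1,3,4,5,7,8}→2  {2,4,5,6,7,8}→7  {3,4,5,6,7,8}→9
  7 left: {0,1,3,4,5,7,8}→2  {1,3,4,5,6,7,8}→11  {2,3,4,5,6,7,8}→16
  placing 0:a first → 27 extensions
  placing 2:c first → 13 extensions
total linear extensions = 40

40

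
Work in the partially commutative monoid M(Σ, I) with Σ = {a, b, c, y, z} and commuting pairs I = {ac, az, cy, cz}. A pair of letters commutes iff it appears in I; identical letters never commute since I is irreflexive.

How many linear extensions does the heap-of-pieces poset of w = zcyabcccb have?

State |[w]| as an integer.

0(z) covers ∅
1(c) covers ∅
2(y) covers 0:z
3(a) covers 2:y
4(b) covers 1:c, 3:a
5(c) covers 4:b
6(c) covers 5:c
7(c) covers 6:c
8(b) covers 7:c
floor of heap: 0:z, 1:c
completions by unplaced set U, small U first (add the entries for U minus each lowest piece of U):
  |U|=1: {8}:1
  |U|=2: {7,8}:1
  |U|=3: {6,7,8}:1
  |U|=4: {5,6,7,8}:1
  |U|=5: {4,5,6,7,8}:1
  |U|=6: {1,4,5,6,7,8}:1  {3,4,5,6,7,8}:1
  |U|=7: {1,3,4,5,6,7,8}:2  {2,3,4,5,6,7,8}:1
  start at 0(z): 3
  start at 1(c): 1
sum over floor = 4

4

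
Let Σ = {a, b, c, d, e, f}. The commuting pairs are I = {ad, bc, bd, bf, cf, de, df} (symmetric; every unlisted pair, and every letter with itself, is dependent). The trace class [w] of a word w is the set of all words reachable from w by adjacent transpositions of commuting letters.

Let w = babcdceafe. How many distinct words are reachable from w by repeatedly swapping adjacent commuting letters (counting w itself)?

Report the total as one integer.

4

piece 0:b — minimal
piece 1:a rests on {0:b}
piece 2:b rests on {1:a}
piece 3:c rests on {1:a}
piece 4:d rests on {3:c}
piece 5:c rests on {4:d}
piece 6:e rests on {2:b, 5:c}
piece 7:a rests on {6:e}
piece 8:f rests on {7:a}
piece 9:e rests on {8:f}
minimal pieces: {0:b}
ways to finish when only these pieces remain (= sum over removing one remaining piece with nothing left below it):
  1 left: {9}→1
  2 left: {8,9}→1
  3 left: {7,8,9}→1
  4 left: {6,7,8,9}→1
  5 left: {2,6,7,8,9}→1  {5,6,7,8,9}→1
  6 left: {2,5,6,7,8,9}→2  {4,5,6,7,8,9}→1
  7 left: {2,4,5,6,7,8,9}→3  {3,4,5,6,7,8,9}→1
  8 left: {2,3,4,5,6,7,8,9}→4
  placing 0:b first → 4 extensions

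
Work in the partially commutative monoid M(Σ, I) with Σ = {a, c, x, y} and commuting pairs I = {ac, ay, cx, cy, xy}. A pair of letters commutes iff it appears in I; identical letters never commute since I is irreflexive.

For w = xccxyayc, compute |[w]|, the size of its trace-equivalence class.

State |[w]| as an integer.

560

0(x) covers ∅
1(c) covers ∅
2(c) covers 1:c
3(x) covers 0:x
4(y) covers ∅
5(a) covers 3:x
6(y) covers 4:y
7(c) covers 2:c
floor of heap: 0:x, 1:c, 4:y
completions by unplaced set U, small U first (add the entries for U minus each lowest piece of U):
  |U|=1: {5}:1  {6}:1  {7}:1
  |U|=2: {2,7}:1  {3,5}:1  {4,6}:1  {5,6}:2  {5,7}:2  {6,7}:2
  |U|=3: {0,3,5}:1  {1,2,7}:1  {2,5,7}:3  {2,6,7}:3  {3,5,6}:3  {3,5,7}:3  {4,5,6}:3  {4,6,7}:3  {5,6,7}:6
  |U|=4: {0,3,5,6}:4  {0,3,5,7}:4  {1,2,5,7}:4  {1,2,6,7}:4  {2,3,5,7}:6  {2,4,6,7}:6  {2,5,6,7}:12  {3,4,5,6}:6  {3,5,6,7}:12  {4,5,6,7}:12
  |U|=5: {0,2,3,5,7}:10  {0,3,4,5,6}:10  {0,3,5,6,7}:20  {1,2,3,5,7}:10  {1,2,4,6,7}:10  {1,2,5,6,7}:20  {2,3,5,6,7}:30  {2,4,5,6,7}:30  {3,4,5,6,7}:30
  |U|=6: {0,1,2,3,5,7}:20  {0,2,3,5,6,7}:60  {0,3,4,5,6,7}:60  {1,2,3,5,6,7}:60  {1,2,4,5,6,7}:60  {2,3,4,5,6,7}:90
  start at 0(x): 210
  start at 1(c): 210
  start at 4(y): 140
sum over floor = 560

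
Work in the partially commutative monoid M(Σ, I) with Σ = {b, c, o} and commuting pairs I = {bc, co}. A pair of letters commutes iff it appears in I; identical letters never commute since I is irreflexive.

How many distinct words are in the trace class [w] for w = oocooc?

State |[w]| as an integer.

piece 0:o — minimal
piece 1:o rests on {0:o}
piece 2:c — minimal
piece 3:o rests on {1:o}
piece 4:o rests on {3:o}
piece 5:c rests on {2:c}
minimal pieces: {0:o, 2:c}
ways to finish when only these pieces remain (= sum over removing one remaining piece with nothing left below it):
  1 left: {4}→1  {5}→1
  2 left: {2,5}→1  {3,4}→1  {4,5}→2
  3 left: {1,3,4}→1  {2,4,5}→3  {3,4,5}→3
  4 left: {0,1,3,4}→1  {1,3,4,5}→4  {2,3,4,5}→6
  placing 0:o first → 10 extensions
  placing 2:c first → 5 extensions
total linear extensions = 15

15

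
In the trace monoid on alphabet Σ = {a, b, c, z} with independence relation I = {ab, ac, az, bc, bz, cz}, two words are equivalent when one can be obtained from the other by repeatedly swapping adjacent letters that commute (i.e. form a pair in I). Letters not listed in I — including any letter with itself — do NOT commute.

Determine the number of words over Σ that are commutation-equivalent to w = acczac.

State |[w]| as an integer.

60

#0=a has no predecessor
#1=c has no predecessor
#2=c depends on [1:c]
#3=z has no predecessor
#4=a depends on [0:a]
#5=c depends on [2:c]
sources: [0:a, 1:c, 3:z]
N(rest) = Σ N(rest − s) over sources s of rest; N(one piece) = 1:
  size 1 → [3]=1  [4]=1  [5]=1
  size 2 → [0,4]=1  [2,5]=1  [3,4]=2  [3,5]=2  [4,5]=2
  size 3 → [0,3,4]=3  [0,4,5]=3  [1,2,5]=1  [2,3,5]=3  [2,4,5]=3  [3,4,5]=6
  size 4 → [0,2,4,5]=6  [0,3,4,5]=12  [1,2,3,5]=4  [1,2,4,5]=4  [2,3,4,5]=12
  first=0(a) contributes 20
  first=1(c) contributes 30
  first=3(z) contributes 10
|[w]| = 60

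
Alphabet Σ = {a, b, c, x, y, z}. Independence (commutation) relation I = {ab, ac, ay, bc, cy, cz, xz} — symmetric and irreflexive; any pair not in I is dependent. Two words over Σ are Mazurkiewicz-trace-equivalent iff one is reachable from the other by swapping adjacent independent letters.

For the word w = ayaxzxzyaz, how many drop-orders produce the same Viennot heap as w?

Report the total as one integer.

drop 0:a onto floor
drop 1:y onto floor
drop 2:a onto {0:a}
drop 3:x onto {1:y, 2:a}
drop 4:z onto {1:y, 2:a}
drop 5:x onto {3:x}
drop 6:z onto {4:z}
drop 7:y onto {5:x, 6:z}
drop 8:a onto {5:x, 6:z}
drop 9:z onto {7:y, 8:a}
ground layer = {0:a, 1:y}
drop-orders for the pieces not yet dropped (sum over which currently-grounded one goes next):
  1 to go: {9} 1
  2 to go: {7,9} 1  {8,9} 1
  3 to go: {7,8,9} 2
  4 to go: {5,7,8,9} 2  {6,7,8,9} 2
  5 to go: {3,5,7,8,9} 2  {4,6,7,8,9} 2  {5,6,7,8,9} 4
  6 to go: {3,5,6,7,8,9} 6  {4,5,6,7,8,9} 6
  7 to go: {3,4,5,6,7,8,9} 12
  8 to go: {1,3,4,5,6,7,8,9} 12  {2,3,4,5,6,7,8,9} 12
  if 0:a drops first: 24 orders
  if 1:y drops first: 12 orders
heap linearizations: 36

36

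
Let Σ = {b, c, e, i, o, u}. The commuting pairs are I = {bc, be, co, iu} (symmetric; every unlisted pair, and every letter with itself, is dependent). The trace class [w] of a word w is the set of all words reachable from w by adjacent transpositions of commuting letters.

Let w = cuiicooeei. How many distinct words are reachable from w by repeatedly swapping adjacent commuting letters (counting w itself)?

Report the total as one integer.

9

drop 0:c onto floor
drop 1:u onto {0:c}
drop 2:i onto {0:c}
drop 3:i onto {2:i}
drop 4:c onto {1:u, 3:i}
drop 5:o onto {1:u, 3:i}
drop 6:o onto {5:o}
drop 7:e onto {4:c, 6:o}
drop 8:e onto {7:e}
drop 9:i onto {8:e}
ground layer = {0:c}
drop-orders for the pieces not yet dropped (sum over which currently-grounded one goes next):
  1 to go: {9} 1
  2 to go: {8,9} 1
  3 to go: {7,8,9} 1
  4 to go: {4,7,8,9} 1  {6,7,8,9} 1
  5 to go: {4,6,7,8,9} 2  {5,6,7,8,9} 1
  6 to go: {4,5,6,7,8,9} 3
  7 to go: {1,4,5,6,7,8,9} 3  {3,4,5,6,7,8,9} 3
  8 to go: {1,3,4,5,6,7,8,9} 6  {2,3,4,5,6,7,8,9} 3
  if 0:c drops first: 9 orders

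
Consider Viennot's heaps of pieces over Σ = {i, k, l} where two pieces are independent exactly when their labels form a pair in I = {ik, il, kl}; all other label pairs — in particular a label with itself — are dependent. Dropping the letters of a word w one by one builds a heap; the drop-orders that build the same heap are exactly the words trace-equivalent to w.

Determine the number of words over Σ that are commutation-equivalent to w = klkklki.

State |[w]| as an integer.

piece 0:k — minimal
piece 1:l — minimal
piece 2:k rests on {0:k}
piece 3:k rests on {2:k}
piece 4:l rests on {1:l}
piece 5:k rests on {3:k}
piece 6:i — minimal
minimal pieces: {0:k, 1:l, 6:i}
ways to finish when only these pieces remain (= sum over removing one remaining piece with nothing left below it):
  1 left: {4}→1  {5}→1  {6}→1
  2 left: {1,4}→1  {3,5}→1  {4,5}→2  {4,6}→2  {5,6}→2
  3 left: {1,4,5}→3  {1,4,6}→3  {2,3,5}→1  {3,4,5}→3  {3,5,6}→3  {4,5,6}→6
  4 left: {0,2,3,5}→1  {1,3,4,5}→6  {1,4,5,6}→12  {2,3,4,5}→4  {2,3,5,6}→4  {3,4,5,6}→12
  5 left: {0,2,3,4,5}→5  {0,2,3,5,6}→5  {1,2,3,4,5}→10  {1,3,4,5,6}→30  {2,3,4,5,6}→20
  placing 0:k first → 60 extensions
  placing 1:l first → 30 extensions
  placing 6:i first → 15 extensions
total linear extensions = 105

105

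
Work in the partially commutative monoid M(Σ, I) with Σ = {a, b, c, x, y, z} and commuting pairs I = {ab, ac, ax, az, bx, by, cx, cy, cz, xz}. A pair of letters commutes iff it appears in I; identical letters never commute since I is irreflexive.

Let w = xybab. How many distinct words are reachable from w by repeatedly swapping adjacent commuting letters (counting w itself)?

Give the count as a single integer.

0(x) covers ∅
1(y) covers 0:x
2(b) covers ∅
3(a) covers 1:y
4(b) covers 2:b
floor of heap: 0:x, 2:b
completions by unplaced set U, small U first (add the entries for U minus each lowest piece of U):
  |U|=1: {3}:1  {4}:1
  |U|=2: {1,3}:1  {2,4}:1  {3,4}:2
  |U|=3: {0,1,3}:1  {1,3,4}:3  {2,3,4}:3
  start at 0(x): 6
  start at 2(b): 4
sum over floor = 10

10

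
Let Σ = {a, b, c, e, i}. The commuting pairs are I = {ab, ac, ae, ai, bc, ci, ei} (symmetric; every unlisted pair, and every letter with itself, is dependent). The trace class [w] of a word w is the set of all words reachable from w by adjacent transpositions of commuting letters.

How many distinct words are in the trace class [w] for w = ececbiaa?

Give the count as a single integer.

#0=e has no predecessor
#1=c depends on [0:e]
#2=e depends on [1:c]
#3=c depends on [2:e]
#4=b depends on [2:e]
#5=i depends on [4:b]
#6=a has no predecessor
#7=a depends on [6:a]
sources: [0:e, 6:a]
N(rest) = Σ N(rest − s) over sources s of rest; N(one piece) = 1:
  size 1 → [3]=1  [5]=1  [7]=1
  size 2 → [3,5]=2  [3,7]=2  [4,5]=1  [5,7]=2  [6,7]=1
  size 3 → [3,4,5]=3  [3,5,7]=6  [3,6,7]=3  [4,5,7]=3  [5,6,7]=3
  size 4 → [2,3,4,5]=3  [3,4,5,7]=12  [3,5,6,7]=12  [4,5,6,7]=6
  size 5 → [1,2,3,4,5]=3  [2,3,4,5,7]=15  [3,4,5,6,7]=30
  size 6 → [0,1,2,3,4,5]=3  [1,2,3,4,5,7]=18  [2,3,4,5,6,7]=45
  first=0(e) contributes 63
  first=6(a) contributes 21
|[w]| = 84

84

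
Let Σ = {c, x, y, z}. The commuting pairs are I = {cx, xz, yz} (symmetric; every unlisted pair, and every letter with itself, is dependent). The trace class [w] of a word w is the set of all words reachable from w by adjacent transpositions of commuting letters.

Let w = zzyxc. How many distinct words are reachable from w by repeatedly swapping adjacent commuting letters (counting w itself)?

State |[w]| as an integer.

9

drop 0:z onto floor
drop 1:z onto {0:z}
drop 2:y onto floor
drop 3:x onto {2:y}
drop 4:c onto {1:z, 2:y}
ground layer = {0:z, 2:y}
drop-orders for the pieces not yet dropped (sum over which currently-grounded one goes next):
  1 to go: {3} 1  {4} 1
  2 to go: {1,4} 1  {3,4} 2
  3 to go: {0,1,4} 1  {1,3,4} 3  {2,3,4} 2
  if 0:z drops first: 5 orders
  if 2:y drops first: 4 orders
heap linearizations: 9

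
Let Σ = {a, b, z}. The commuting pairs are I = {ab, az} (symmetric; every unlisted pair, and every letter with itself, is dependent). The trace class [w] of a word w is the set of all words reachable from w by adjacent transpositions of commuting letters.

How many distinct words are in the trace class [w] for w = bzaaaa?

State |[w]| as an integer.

#0=b has no predecessor
#1=z depends on [0:b]
#2=a has no predecessor
#3=a depends on [2:a]
#4=a depends on [3:a]
#5=a depends on [4:a]
sources: [0:b, 2:a]
N(rest) = Σ N(rest − s) over sources s of rest; N(one piece) = 1:
  size 1 → [1]=1  [5]=1
  size 2 → [0,1]=1  [1,5]=2  [4,5]=1
  size 3 → [0,1,5]=3  [1,4,5]=3  [3,4,5]=1
  size 4 → [0,1,4,5]=6  [1,3,4,5]=4  [2,3,4,5]=1
  first=0(b) contributes 5
  first=2(a) contributes 10
|[w]| = 15

15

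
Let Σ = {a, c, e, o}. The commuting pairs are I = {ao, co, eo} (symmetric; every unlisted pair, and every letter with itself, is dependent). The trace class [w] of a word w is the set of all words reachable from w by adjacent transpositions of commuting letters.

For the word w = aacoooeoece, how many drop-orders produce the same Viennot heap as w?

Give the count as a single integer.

piece 0:a — minimal
piece 1:a rests on {0:a}
piece 2:c rests on {1:a}
piece 3:o — minimal
piece 4:o rests on {3:o}
piece 5:o rests on {4:o}
piece 6:e rests on {2:c}
piece 7:o rests on {5:o}
piece 8:e rests on {6:e}
piece 9:c rests on {8:e}
piece 10:e rests on {9:c}
minimal pieces: {0:a, 3:o}
ways to finish when only these pieces remain (= sum over removing one remaining piece with nothing left below it):
  1 left: {7}→1  {10}→1
  2 left: {5,7}→1  {7,10}→2  {9,10}→1
  3 left: {4,5,7}→1  {5,7,10}→3  {7,9,10}→3  {8,9,10}→1
  4 left: {3,4,5,7}→1  {4,5,7,10}→4  {5,7,9,10}→6  {6,8,9,10}→1  {7,8,9,10}→4
  5 left: {2,6,8,9,10}→1  {3,4,5,7,10}→5  {4,5,7,9,10}→10  {5,7,8,9,10}→10  {6,7,8,9,10}→5
  6 left: {1,2,6,8,9,10}→1  {2,6,7,8,9,10}→6  {3,4,5,7,9,10}→15  {4,5,7,8,9,10}→20  {5,6,7,8,9,10}→15
  7 left: {0,1,2,6,8,9,10}→1  {1,2,6,7,8,9,10}→7  {2,5,6,7,8,9,10}→21  {3,4,5,7,8,9,10}→35  {4,5,6,7,8,9,10}→35
  8 left: {0,1,2,6,7,8,9,10}→8  {1,2,5,6,7,8,9,10}→28  {2,4,5,6,7,8,9,10}→56  {3,4,5,6,7,8,9,10}→70
  9 left: {0,1,2,5,6,7,8,9,10}→36  {1,2,4,5,6,7,8,9,10}→84  {2,3,4,5,6,7,8,9,10}→126
  placing 0:a first → 210 extensions
  placing 3:o first → 120 extensions
total linear extensions = 330

330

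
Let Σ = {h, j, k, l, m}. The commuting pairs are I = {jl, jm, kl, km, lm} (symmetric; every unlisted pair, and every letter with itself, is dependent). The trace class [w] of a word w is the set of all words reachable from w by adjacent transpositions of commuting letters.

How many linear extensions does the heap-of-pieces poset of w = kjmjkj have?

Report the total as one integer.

#0=k has no predecessor
#1=j depends on [0:k]
#2=m has no predecessor
#3=j depends on [1:j]
#4=k depends on [3:j]
#5=j depends on [4:k]
sources: [0:k, 2:m]
N(rest) = Σ N(rest − s) over sources s of rest; N(one piece) = 1:
  size 1 → [2]=1  [5]=1
  size 2 → [2,5]=2  [4,5]=1
  size 3 → [2,4,5]=3  [3,4,5]=1
  size 4 → [1,3,4,5]=1  [2,3,4,5]=4
  first=0(k) contributes 5
  first=2(m) contributes 1
|[w]| = 6

6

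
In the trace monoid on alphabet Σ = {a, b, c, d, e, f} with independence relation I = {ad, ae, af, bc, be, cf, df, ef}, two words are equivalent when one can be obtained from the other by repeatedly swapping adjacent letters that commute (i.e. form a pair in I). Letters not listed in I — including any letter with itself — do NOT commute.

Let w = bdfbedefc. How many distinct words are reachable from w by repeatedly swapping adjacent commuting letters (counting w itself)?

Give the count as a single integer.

0(b) covers ∅
1(d) covers 0:b
2(f) covers 0:b
3(b) covers 1:d, 2:f
4(e) covers 1:d
5(d) covers 3:b, 4:e
6(e) covers 5:d
7(f) covers 3:b
8(c) covers 6:e
floor of heap: 0:b
completions by unplaced set U, small U first (add the entries for U minus each lowest piece of U):
  |U|=1: {7}:1  {8}:1
  |U|=2: {6,8}:1  {7,8}:2
  |U|=3: {5,6,8}:1  {6,7,8}:3
  |U|=4: {4,5,6,8}:1  {5,6,7,8}:4
  |U|=5: {3,5,6,7,8}:4  {4,5,6,7,8}:5
  |U|=6: {2,3,5,6,7,8}:4  {3,4,5,6,7,8}:9
  |U|=7: {1,3,4,5,6,7,8}:9  {2,3,4,5,6,7,8}:13
  start at 0(b): 22

22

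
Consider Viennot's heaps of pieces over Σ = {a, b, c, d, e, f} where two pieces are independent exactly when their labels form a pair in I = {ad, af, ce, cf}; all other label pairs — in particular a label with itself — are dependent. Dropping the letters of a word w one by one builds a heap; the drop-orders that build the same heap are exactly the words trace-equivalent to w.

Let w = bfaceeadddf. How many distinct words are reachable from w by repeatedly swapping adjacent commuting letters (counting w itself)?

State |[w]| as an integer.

drop 0:b onto floor
drop 1:f onto {0:b}
drop 2:a onto {0:b}
drop 3:c onto {2:a}
drop 4:e onto {1:f, 2:a}
drop 5:e onto {4:e}
drop 6:a onto {3:c, 5:e}
drop 7:d onto {3:c, 5:e}
drop 8:d onto {7:d}
drop 9:d onto {8:d}
drop 10:f onto {9:d}
ground layer = {0:b}
drop-orders for the pieces not yet dropped (sum over which currently-grounded one goes next):
  1 to go: {6} 1  {10} 1
  2 to go: {6,10} 2  {9,10} 1
  3 to go: {6,9,10} 3  {8,9,10} 1
  4 to go: {6,8,9,10} 4  {7,8,9,10} 1
  5 to go: {6,7,8,9,10} 5
  6 to go: {3,6,7,8,9,10} 5  {5,6,7,8,9,10} 5
  7 to go: {3,5,6,7,8,9,10} 10  {4,5,6,7,8,9,10} 5
  8 to go: {1,4,5,6,7,8,9,10} 5  {3,4,5,6,7,8,9,10} 15
  9 to go: {1,3,4,5,6,7,8,9,10} 20  {2,3,4,5,6,7,8,9,10} 15
  if 0:b drops first: 35 orders

35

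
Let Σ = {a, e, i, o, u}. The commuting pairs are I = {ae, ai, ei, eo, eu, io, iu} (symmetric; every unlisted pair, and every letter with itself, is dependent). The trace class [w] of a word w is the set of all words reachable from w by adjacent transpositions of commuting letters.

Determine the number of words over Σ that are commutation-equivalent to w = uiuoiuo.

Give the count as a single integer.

21

piece 0:u — minimal
piece 1:i — minimal
piece 2:u rests on {0:u}
piece 3:o rests on {2:u}
piece 4:i rests on {1:i}
piece 5:u rests on {3:o}
piece 6:o rests on {5:u}
minimal pieces: {0:u, 1:i}
ways to finish when only these pieces remain (= sum over removing one remaining piece with nothing left below it):
  1 left: {4}→1  {6}→1
  2 left: {1,4}→1  {4,6}→2  {5,6}→1
  3 left: {1,4,6}→3  {3,5,6}→1  {4,5,6}→3
  4 left: {1,4,5,6}→6  {2,3,5,6}→1  {3,4,5,6}→4
  5 left: {0,2,3,5,6}→1  {1,3,4,5,6}→10  {2,3,4,5,6}→5
  placing 0:u first → 15 extensions
  placing 1:i first → 6 extensions
total linear extensions = 21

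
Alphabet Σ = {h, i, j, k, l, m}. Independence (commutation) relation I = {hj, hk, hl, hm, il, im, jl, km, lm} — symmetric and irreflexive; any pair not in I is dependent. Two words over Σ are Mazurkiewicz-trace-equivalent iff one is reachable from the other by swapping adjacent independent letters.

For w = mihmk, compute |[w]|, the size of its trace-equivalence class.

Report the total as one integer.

piece 0:m — minimal
piece 1:i — minimal
piece 2:h rests on {1:i}
piece 3:m rests on {0:m}
piece 4:k rests on {1:i}
minimal pieces: {0:m, 1:i}
ways to finish when only these pieces remain (= sum over removing one remaining piece with nothing left below it):
  1 left: {2}→1  {3}→1  {4}→1
  2 left: {0,3}→1  {2,3}→2  {2,4}→2  {3,4}→2
  3 left: {0,2,3}→3  {0,3,4}→3  {1,2,4}→2  {2,3,4}→6
  placing 0:m first → 8 extensions
  placing 1:i first → 12 extensions
total linear extensions = 20

20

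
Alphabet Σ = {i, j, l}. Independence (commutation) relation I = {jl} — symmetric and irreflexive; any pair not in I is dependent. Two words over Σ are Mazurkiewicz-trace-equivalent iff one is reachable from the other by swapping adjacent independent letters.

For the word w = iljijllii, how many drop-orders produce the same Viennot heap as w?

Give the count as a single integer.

6

#0=i has no predecessor
#1=l depends on [0:i]
#2=j depends on [0:i]
#3=i depends on [1:l, 2:j]
#4=j depends on [3:i]
#5=l depends on [3:i]
#6=l depends on [5:l]
#7=i depends on [4:j, 6:l]
#8=i depends on [7:i]
sources: [0:i]
N(rest) = Σ N(rest − s) over sources s of rest; N(one piece) = 1:
  size 1 → [8]=1
  size 2 → [7,8]=1
  size 3 → [4,7,8]=1  [6,7,8]=1
  size 4 → [4,6,7,8]=2  [5,6,7,8]=1
  size 5 → [4,5,6,7,8]=3
  size 6 → [3,4,5,6,7,8]=3
  size 7 → [1,3,4,5,6,7,8]=3  [2,3,4,5,6,7,8]=3
  first=0(i) contributes 6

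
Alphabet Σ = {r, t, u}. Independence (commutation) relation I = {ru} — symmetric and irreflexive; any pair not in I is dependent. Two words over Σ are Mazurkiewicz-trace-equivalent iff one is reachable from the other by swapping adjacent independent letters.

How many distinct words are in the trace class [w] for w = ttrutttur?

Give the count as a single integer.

4

#0=t has no predecessor
#1=t depends on [0:t]
#2=r depends on [1:t]
#3=u depends on [1:t]
#4=t depends on [2:r, 3:u]
#5=t depends on [4:t]
#6=t depends on [5:t]
#7=u depends on [6:t]
#8=r depends on [6:t]
sources: [0:t]
N(rest) = Σ N(rest − s) over sources s of rest; N(one piece) = 1:
  size 1 → [7]=1  [8]=1
  size 2 → [7,8]=2
  size 3 → [6,7,8]=2
  size 4 → [5,6,7,8]=2
  size 5 → [4,5,6,7,8]=2
  size 6 → [2,4,5,6,7,8]=2  [3,4,5,6,7,8]=2
  size 7 → [2,3,4,5,6,7,8]=4
  first=0(t) contributes 4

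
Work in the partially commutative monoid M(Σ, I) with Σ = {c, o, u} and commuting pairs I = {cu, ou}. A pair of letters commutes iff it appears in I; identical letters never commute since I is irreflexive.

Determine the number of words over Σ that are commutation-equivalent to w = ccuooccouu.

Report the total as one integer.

piece 0:c — minimal
piece 1:c rests on {0:c}
piece 2:u — minimal
piece 3:o rests on {1:c}
piece 4:o rests on {3:o}
piece 5:c rests on {4:o}
piece 6:c rests on {5:c}
piece 7:o rests on {6:c}
piece 8:u rests on {2:u}
piece 9:u rests on {8:u}
minimal pieces: {0:c, 2:u}
ways to finish when only these pieces remain (= sum over removing one remaining piece with nothing left below it):
  1 left: {7}→1  {9}→1
  2 left: {6,7}→1  {7,9}→2  {8,9}→1
  3 left: {2,8,9}→1  {5,6,7}→1  {6,7,9}→3  {7,8,9}→3
  4 left: {2,7,8,9}→4  {4,5,6,7}→1  {5,6,7,9}→4  {6,7,8,9}→6
  5 left: {2,6,7,8,9}→10  {3,4,5,6,7}→1  {4,5,6,7,9}→5  {5,6,7,8,9}→10
  6 left: {1,3,4,5,6,7}→1  {2,5,6,7,8,9}→20  {3,4,5,6,7,9}→6  {4,5,6,7,8,9}→15
  7 left: {0,1,3,4,5,6,7}→1  {1,3,4,5,6,7,9}→7  {2,4,5,6,7,8,9}→35  {3,4,5,6,7,8,9}→21
  8 left: {0,1,3,4,5,6,7,9}→8  {1,3,4,5,6,7,8,9}→28  {2,3,4,5,6,7,8,9}→56
  placing 0:c first → 84 extensions
  placing 2:u first → 36 extensions
total linear extensions = 120

120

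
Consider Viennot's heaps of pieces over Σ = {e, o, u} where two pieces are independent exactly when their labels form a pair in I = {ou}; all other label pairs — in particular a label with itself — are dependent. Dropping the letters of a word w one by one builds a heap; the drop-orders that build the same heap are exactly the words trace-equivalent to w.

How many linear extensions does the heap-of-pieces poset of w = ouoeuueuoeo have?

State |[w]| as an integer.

6

0(o) covers ∅
1(u) covers ∅
2(o) covers 0:o
3(e) covers 1:u, 2:o
4(u) covers 3:e
5(u) covers 4:u
6(e) covers 5:u
7(u) covers 6:e
8(o) covers 6:e
9(e) covers 7:u, 8:o
10(o) covers 9:e
floor of heap: 0:o, 1:u
completions by unplaced set U, small U first (add the entries for U minus each lowest piece of U):
  |U|=1: {10}:1
  |U|=2: {9,10}:1
  |U|=3: {7,9,10}:1  {8,9,10}:1
  |U|=4: {7,8,9,10}:2
  |U|=5: {6,7,8,9,10}:2
  |U|=6: {5,6,7,8,9,10}:2
  |U|=7: {4,5,6,7,8,9,10}:2
  |U|=8: {3,4,5,6,7,8,9,10}:2
  |U|=9: {1,3,4,5,6,7,8,9,10}:2  {2,3,4,5,6,7,8,9,10}:2
  start at 0(o): 4
  start at 1(u): 2
sum over floor = 6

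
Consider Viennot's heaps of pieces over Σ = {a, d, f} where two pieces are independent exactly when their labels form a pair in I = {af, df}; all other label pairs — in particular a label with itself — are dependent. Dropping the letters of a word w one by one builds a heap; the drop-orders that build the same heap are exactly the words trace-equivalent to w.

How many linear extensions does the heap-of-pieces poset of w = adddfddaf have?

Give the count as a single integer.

36

0(a) covers ∅
1(d) covers 0:a
2(d) covers 1:d
3(d) covers 2:d
4(f) covers ∅
5(d) covers 3:d
6(d) covers 5:d
7(a) covers 6:d
8(f) covers 4:f
floor of heap: 0:a, 4:f
completions by unplaced set U, small U first (add the entries for U minus each lowest piece of U):
  |U|=1: {7}:1  {8}:1
  |U|=2: {4,8}:1  {6,7}:1  {7,8}:2
  |U|=3: {4,7,8}:3  {5,6,7}:1  {6,7,8}:3
  |U|=4: {3,5,6,7}:1  {4,6,7,8}:6  {5,6,7,8}:4
  |U|=5: {2,3,5,6,7}:1  {3,5,6,7,8}:5  {4,5,6,7,8}:10
  |U|=6: {1,2,3,5,6,7}:1  {2,3,5,6,7,8}:6  {3,4,5,6,7,8}:15
  |U|=7: {0,1,2,3,5,6,7}:1  {1,2,3,5,6,7,8}:7  {2,3,4,5,6,7,8}:21
  start at 0(a): 28
  start at 4(f): 8
sum over floor = 36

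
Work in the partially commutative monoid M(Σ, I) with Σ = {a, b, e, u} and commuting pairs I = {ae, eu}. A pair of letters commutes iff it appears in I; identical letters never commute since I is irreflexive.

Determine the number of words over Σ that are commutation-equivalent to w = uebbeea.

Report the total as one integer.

piece 0:u — minimal
piece 1:e — minimal
piece 2:b rests on {0:u, 1:e}
piece 3:b rests on {2:b}
piece 4:e rests on {3:b}
piece 5:e rests on {4:e}
piece 6:a rests on {3:b}
minimal pieces: {0:u, 1:e}
ways to finish when only these pieces remain (= sum over removing one remaining piece with nothing left below it):
  1 left: {5}→1  {6}→1
  2 left: {4,5}→1  {5,6}→2
  3 left: {4,5,6}→3
  4 left: {3,4,5,6}→3
  5 left: {2,3,4,5,6}→3
  placing 0:u first → 3 extensions
  placing 1:e first → 3 extensions
total linear extensions = 6

6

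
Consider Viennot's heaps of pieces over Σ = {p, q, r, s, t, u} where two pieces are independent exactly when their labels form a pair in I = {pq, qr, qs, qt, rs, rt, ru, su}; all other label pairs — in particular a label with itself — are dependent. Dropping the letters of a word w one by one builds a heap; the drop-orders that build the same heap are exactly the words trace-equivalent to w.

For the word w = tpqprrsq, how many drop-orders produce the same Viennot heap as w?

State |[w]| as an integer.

84

#0=t has no predecessor
#1=p depends on [0:t]
#2=q has no predecessor
#3=p depends on [1:p]
#4=r depends on [3:p]
#5=r depends on [4:r]
#6=s depends on [3:p]
#7=q depends on [2:q]
sources: [0:t, 2:q]
N(rest) = Σ N(rest − s) over sources s of rest; N(one piece) = 1:
  size 1 → [5]=1  [6]=1  [7]=1
  size 2 → [2,7]=1  [4,5]=1  [5,6]=2  [5,7]=2  [6,7]=2
  size 3 → [2,5,7]=3  [2,6,7]=3  [4,5,6]=3  [4,5,7]=3  [5,6,7]=6
  size 4 → [2,4,5,7]=6  [2,5,6,7]=12  [3,4,5,6]=3  [4,5,6,7]=12
  size 5 → [1,3,4,5,6]=3  [2,4,5,6,7]=30  [3,4,5,6,7]=15
  size 6 → [0,1,3,4,5,6]=3  [1,3,4,5,6,7]=18  [2,3,4,5,6,7]=45
  first=0(t) contributes 63
  first=2(q) contributes 21
|[w]| = 84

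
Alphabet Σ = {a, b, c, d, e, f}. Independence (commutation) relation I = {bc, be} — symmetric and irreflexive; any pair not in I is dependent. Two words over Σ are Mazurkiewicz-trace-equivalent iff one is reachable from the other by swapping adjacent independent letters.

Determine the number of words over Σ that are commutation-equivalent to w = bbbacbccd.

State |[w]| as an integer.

0(b) covers ∅
1(b) covers 0:b
2(b) covers 1:b
3(a) covers 2:b
4(c) covers 3:a
5(b) covers 3:a
6(c) covers 4:c
7(c) covers 6:c
8(d) covers 5:b, 7:c
floor of heap: 0:b
completions by unplaced set U, small U first (add the entries for U minus each lowest piece of U):
  |U|=1: {8}:1
  |U|=2: {5,8}:1  {7,8}:1
  |U|=3: {5,7,8}:2  {6,7,8}:1
  |U|=4: {4,6,7,8}:1  {5,6,7,8}:3
  |U|=5: {4,5,6,7,8}:4
  |U|=6: {3,4,5,6,7,8}:4
  |U|=7: {2,3,4,5,6,7,8}:4
  start at 0(b): 4

4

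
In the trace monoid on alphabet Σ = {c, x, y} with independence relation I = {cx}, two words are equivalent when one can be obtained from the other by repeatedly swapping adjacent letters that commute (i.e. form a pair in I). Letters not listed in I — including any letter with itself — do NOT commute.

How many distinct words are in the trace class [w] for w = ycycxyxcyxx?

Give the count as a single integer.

#0=y has no predecessor
#1=c depends on [0:y]
#2=y depends on [1:c]
#3=c depends on [2:y]
#4=x depends on [2:y]
#5=y depends on [3:c, 4:x]
#6=x depends on [5:y]
#7=c depends on [5:y]
#8=y depends on [6:x, 7:c]
#9=x depends on [8:y]
#10=x depends on [9:x]
sources: [0:y]
N(rest) = Σ N(rest − s) over sources s of rest; N(one piece) = 1:
  size 1 → [10]=1
  size 2 → [9,10]=1
  size 3 → [8,9,10]=1
  size 4 → [6,8,9,10]=1  [7,8,9,10]=1
  size 5 → [6,7,8,9,10]=2
  size 6 → [5,6,7,8,9,10]=2
  size 7 → [3,5,6,7,8,9,10]=2  [4,5,6,7,8,9,10]=2
  size 8 → [3,4,5,6,7,8,9,10]=4
  size 9 → [2,3,4,5,6,7,8,9,10]=4
  first=0(y) contributes 4

4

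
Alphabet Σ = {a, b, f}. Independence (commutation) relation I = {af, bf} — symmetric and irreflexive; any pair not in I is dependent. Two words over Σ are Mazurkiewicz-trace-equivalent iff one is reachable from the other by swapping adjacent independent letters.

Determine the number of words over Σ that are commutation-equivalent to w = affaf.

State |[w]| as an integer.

drop 0:a onto floor
drop 1:f onto floor
drop 2:f onto {1:f}
drop 3:a onto {0:a}
drop 4:f onto {2:f}
ground layer = {0:a, 1:f}
drop-orders for the pieces not yet dropped (sum over which currently-grounded one goes next):
  1 to go: {3} 1  {4} 1
  2 to go: {0,3} 1  {2,4} 1  {3,4} 2
  3 to go: {0,3,4} 3  {1,2,4} 1  {2,3,4} 3
  if 0:a drops first: 4 orders
  if 1:f drops first: 6 orders
heap linearizations: 10

10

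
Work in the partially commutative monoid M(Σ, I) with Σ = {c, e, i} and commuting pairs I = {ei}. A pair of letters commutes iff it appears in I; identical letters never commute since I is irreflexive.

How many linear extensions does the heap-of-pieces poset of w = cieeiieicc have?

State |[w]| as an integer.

35

drop 0:c onto floor
drop 1:i onto {0:c}
drop 2:e onto {0:c}
drop 3:e onto {2:e}
drop 4:i onto {1:i}
drop 5:i onto {4:i}
drop 6:e onto {3:e}
drop 7:i onto {5:i}
drop 8:c onto {6:e, 7:i}
drop 9:c onto {8:c}
ground layer = {0:c}
drop-orders for the pieces not yet dropped (sum over which currently-grounded one goes next):
  1 to go: {9} 1
  2 to go: {8,9} 1
  3 to go: {6,8,9} 1  {7,8,9} 1
  4 to go: {3,6,8,9} 1  {5,7,8,9} 1  {6,7,8,9} 2
  5 to go: {2,3,6,8,9} 1  {3,6,7,8,9} 3  {4,5,7,8,9} 1  {5,6,7,8,9} 3
  6 to go: {1,4,5,7,8,9} 1  {2,3,6,7,8,9} 4  {3,5,6,7,8,9} 6  {4,5,6,7,8,9} 4
  7 to go: {1,4,5,6,7,8,9} 5  {2,3,5,6,7,8,9} 10  {3,4,5,6,7,8,9} 10
  8 to go: {1,3,4,5,6,7,8,9} 15  {2,3,4,5,6,7,8,9} 20
  if 0:c drops first: 35 orders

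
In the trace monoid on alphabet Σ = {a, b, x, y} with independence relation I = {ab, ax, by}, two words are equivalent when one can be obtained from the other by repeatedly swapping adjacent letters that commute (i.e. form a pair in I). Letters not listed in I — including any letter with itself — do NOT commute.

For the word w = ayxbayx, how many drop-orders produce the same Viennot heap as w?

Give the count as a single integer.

5

drop 0:a onto floor
drop 1:y onto {0:a}
drop 2:x onto {1:y}
drop 3:b onto {2:x}
drop 4:a onto {1:y}
drop 5:y onto {2:x, 4:a}
drop 6:x onto {3:b, 5:y}
ground layer = {0:a}
drop-orders for the pieces not yet dropped (sum over which currently-grounded one goes next):
  1 to go: {6} 1
  2 to go: {3,6} 1  {5,6} 1
  3 to go: {3,5,6} 2  {4,5,6} 1
  4 to go: {2,3,5,6} 2  {3,4,5,6} 3
  5 to go: {2,3,4,5,6} 5
  if 0:a drops first: 5 orders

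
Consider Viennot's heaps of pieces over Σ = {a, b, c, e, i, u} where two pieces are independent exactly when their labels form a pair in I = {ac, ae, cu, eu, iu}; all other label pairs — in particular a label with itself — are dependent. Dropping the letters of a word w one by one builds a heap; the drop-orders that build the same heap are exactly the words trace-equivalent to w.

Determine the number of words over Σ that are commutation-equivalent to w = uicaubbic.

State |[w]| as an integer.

piece 0:u — minimal
piece 1:i — minimal
piece 2:c rests on {1:i}
piece 3:a rests on {0:u, 1:i}
piece 4:u rests on {3:a}
piece 5:b rests on {2:c, 4:u}
piece 6:b rests on {5:b}
piece 7:i rests on {6:b}
piece 8:c rests on {7:i}
minimal pieces: {0:u, 1:i}
ways to finish when only these pieces remain (= sum over removing one remaining piece with nothing left below it):
  1 left: {8}→1
  2 left: {7,8}→1
  3 left: {6,7,8}→1
  4 left: {5,6,7,8}→1
  5 left: {2,5,6,7,8}→1  {4,5,6,7,8}→1
  6 left: {2,4,5,6,7,8}→2  {3,4,5,6,7,8}→1
  7 left: {0,3,4,5,6,7,8}→1  {2,3,4,5,6,7,8}→3
  placing 0:u first → 3 extensions
  placing 1:i first → 4 extensions
total linear extensions = 7

7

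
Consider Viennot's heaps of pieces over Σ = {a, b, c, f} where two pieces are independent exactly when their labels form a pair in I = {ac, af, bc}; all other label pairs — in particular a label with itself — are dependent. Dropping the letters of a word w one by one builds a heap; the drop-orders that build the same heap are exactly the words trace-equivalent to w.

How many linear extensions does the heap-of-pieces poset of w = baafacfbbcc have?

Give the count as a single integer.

0(b) covers ∅
1(a) covers 0:b
2(a) covers 1:a
3(f) covers 0:b
4(a) covers 2:a
5(c) covers 3:f
6(f) covers 5:c
7(b) covers 4:a, 6:f
8(b) covers 7:b
9(c) covers 6:f
10(c) covers 9:c
floor of heap: 0:b
completions by unplaced set U, small U first (add the entries for U minus each lowest piece of U):
  |U|=1: {8}:1  {10}:1
  |U|=2: {7,8}:1  {8,10}:2  {9,10}:1
  |U|=3: {4,7,8}:1  {7,8,10}:3  {8,9,10}:3
  |U|=4: {2,4,7,8}:1  {4,7,8,10}:4  {7,8,9,10}:6
  |U|=5: {1,2,4,7,8}:1  {2,4,7,8,10}:5  {4,7,8,9,10}:10  {6,7,8,9,10}:6
  |U|=6: {1,2,4,7,8,10}:6  {2,4,7,8,9,10}:15  {4,6,7,8,9,10}:16  {5,6,7,8,9,10}:6
  |U|=7: {1,2,4,7,8,9,10}:21  {2,4,6,7,8,9,10}:31  {3,5,6,7,8,9,10}:6  {4,5,6,7,8,9,10}:22
  |U|=8: {1,2,4,6,7,8,9,10}:52  {2,4,5,6,7,8,9,10}:53  {3,4,5,6,7,8,9,10}:28
  |U|=9: {1,2,4,5,6,7,8,9,10}:105  {2,3,4,5,6,7,8,9,10}:81
  start at 0(b): 186

186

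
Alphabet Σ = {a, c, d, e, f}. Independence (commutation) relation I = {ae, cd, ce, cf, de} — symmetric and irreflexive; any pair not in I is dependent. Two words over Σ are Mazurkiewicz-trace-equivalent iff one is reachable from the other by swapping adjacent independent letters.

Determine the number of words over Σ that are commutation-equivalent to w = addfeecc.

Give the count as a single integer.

21

#0=a has no predecessor
#1=d depends on [0:a]
#2=d depends on [1:d]
#3=f depends on [2:d]
#4=e depends on [3:f]
#5=e depends on [4:e]
#6=c depends on [0:a]
#7=c depends on [6:c]
sources: [0:a]
N(rest) = Σ N(rest − s) over sources s of rest; N(one piece) = 1:
  size 1 → [5]=1  [7]=1
  size 2 → [4,5]=1  [5,7]=2  [6,7]=1
  size 3 → [3,4,5]=1  [4,5,7]=3  [5,6,7]=3
  size 4 → [2,3,4,5]=1  [3,4,5,7]=4  [4,5,6,7]=6
  size 5 → [1,2,3,4,5]=1  [2,3,4,5,7]=5  [3,4,5,6,7]=10
  size 6 → [1,2,3,4,5,7]=6  [2,3,4,5,6,7]=15
  first=0(a) contributes 21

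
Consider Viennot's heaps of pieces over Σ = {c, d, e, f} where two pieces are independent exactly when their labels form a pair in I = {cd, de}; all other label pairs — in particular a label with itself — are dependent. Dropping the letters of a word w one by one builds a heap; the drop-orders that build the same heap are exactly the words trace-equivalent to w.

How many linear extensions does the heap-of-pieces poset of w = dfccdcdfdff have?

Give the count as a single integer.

10

0(d) covers ∅
1(f) covers 0:d
2(c) covers 1:f
3(c) covers 2:c
4(d) covers 1:f
5(c) covers 3:c
6(d) covers 4:d
7(f) covers 5:c, 6:d
8(d) covers 7:f
9(f) covers 8:d
10(f) covers 9:f
floor of heap: 0:d
completions by unplaced set U, small U first (add the entries for U minus each lowest piece of U):
  |U|=1: {10}:1
  |U|=2: {9,10}:1
  |U|=3: {8,9,10}:1
  |U|=4: {7,8,9,10}:1
  |U|=5: {5,7,8,9,10}:1  {6,7,8,9,10}:1
  |U|=6: {3,5,7,8,9,10}:1  {4,6,7,8,9,10}:1  {5,6,7,8,9,10}:2
  |U|=7: {2,3,5,7,8,9,10}:1  {3,5,6,7,8,9,10}:3  {4,5,6,7,8,9,10}:3
  |U|=8: {2,3,5,6,7,8,9,10}:4  {3,4,5,6,7,8,9,10}:6
  |U|=9: {2,3,4,5,6,7,8,9,10}:10
  start at 0(d): 10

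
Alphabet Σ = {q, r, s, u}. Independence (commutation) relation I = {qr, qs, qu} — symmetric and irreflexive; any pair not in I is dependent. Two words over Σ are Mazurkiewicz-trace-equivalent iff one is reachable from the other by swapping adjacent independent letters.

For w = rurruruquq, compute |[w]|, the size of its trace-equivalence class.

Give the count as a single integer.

0(r) covers ∅
1(u) covers 0:r
2(r) covers 1:u
3(r) covers 2:r
4(u) covers 3:r
5(r) covers 4:u
6(u) covers 5:r
7(q) covers ∅
8(u) covers 6:u
9(q) covers 7:q
floor of heap: 0:r, 7:q
completions by unplaced set U, small U first (add the entries for U minus each lowest piece of U):
  |U|=1: {8}:1  {9}:1
  |U|=2: {6,8}:1  {7,9}:1  {8,9}:2
  |U|=3: {5,6,8}:1  {6,8,9}:3  {7,8,9}:3
  |U|=4: {4,5,6,8}:1  {5,6,8,9}:4  {6,7,8,9}:6
  |U|=5: {3,4,5,6,8}:1  {4,5,6,8,9}:5  {5,6,7,8,9}:10
  |U|=6: {2,3,4,5,6,8}:1  {3,4,5,6,8,9}:6  {4,5,6,7,8,9}:15
  |U|=7: {1,2,3,4,5,6,8}:1  {2,3,4,5,6,8,9}:7  {3,4,5,6,7,8,9}:21
  |U|=8: {0,1,2,3,4,5,6,8}:1  {1,2,3,4,5,6,8,9}:8  {2,3,4,5,6,7,8,9}:28
  start at 0(r): 36
  start at 7(q): 9
sum over floor = 45

45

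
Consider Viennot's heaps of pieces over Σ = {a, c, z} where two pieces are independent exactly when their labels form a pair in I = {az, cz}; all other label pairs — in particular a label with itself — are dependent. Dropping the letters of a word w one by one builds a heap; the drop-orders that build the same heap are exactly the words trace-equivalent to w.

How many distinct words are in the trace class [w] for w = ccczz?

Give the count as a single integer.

0(c) covers ∅
1(c) covers 0:c
2(c) covers 1:c
3(z) covers ∅
4(z) covers 3:z
floor of heap: 0:c, 3:z
completions by unplaced set U, small U first (add the entries for U minus each lowest piece of U):
  |U|=1: {2}:1  {4}:1
  |U|=2: {1,2}:1  {2,4}:2  {3,4}:1
  |U|=3: {0,1,2}:1  {1,2,4}:3  {2,3,4}:3
  start at 0(c): 6
  start at 3(z): 4
sum over floor = 10

10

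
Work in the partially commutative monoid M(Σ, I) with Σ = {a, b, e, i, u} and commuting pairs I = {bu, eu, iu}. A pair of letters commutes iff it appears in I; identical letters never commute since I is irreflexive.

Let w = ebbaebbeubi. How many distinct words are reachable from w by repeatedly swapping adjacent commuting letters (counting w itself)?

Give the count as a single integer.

7

piece 0:e — minimal
piece 1:b rests on {0:e}
piece 2:b rests on {1:b}
piece 3:a rests on {2:b}
piece 4:e rests on {3:a}
piece 5:b rests on {4:e}
piece 6:b rests on {5:b}
piece 7:e rests on {6:b}
piece 8:u rests on {3:a}
piece 9:b rests on {7:e}
piece 10:i rests on {9:b}
minimal pieces: {0:e}
ways to finish when only these pieces remain (= sum over removing one remaining piece with nothing left below it):
  1 left: {8}→1  {10}→1
  2 left: {8,10}→2  {9,10}→1
  3 left: {7,9,10}→1  {8,9,10}→3
  4 left: {6,7,9,10}→1  {7,8,9,10}→4
  5 left: {5,6,7,9,10}→1  {6,7,8,9,10}→5
  6 left: {4,5,6,7,9,10}→1  {5,6,7,8,9,10}→6
  7 left: {4,5,6,7,8,9,10}→7
  8 left: {3,4,5,6,7,8,9,10}→7
  9 left: {2,3,4,5,6,7,8,9,10}→7
  placing 0:e first → 7 extensions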